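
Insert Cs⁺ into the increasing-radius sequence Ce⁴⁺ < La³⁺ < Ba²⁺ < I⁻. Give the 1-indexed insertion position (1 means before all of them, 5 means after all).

All of these have 54 electrons (isoelectronic). With the same electron cloud, the ion with the most protons pulls it in tightest. Nuclear charges: Ce⁴⁺ (Z=58), La³⁺ (Z=57), Ba²⁺ (Z=56), Cs⁺ (Z=55), I⁻ (Z=53). Highest Z is smallest.
With Cs⁺ included the full order is Ce⁴⁺ < La³⁺ < Ba²⁺ < Cs⁺ < I⁻, so it takes position 4.

4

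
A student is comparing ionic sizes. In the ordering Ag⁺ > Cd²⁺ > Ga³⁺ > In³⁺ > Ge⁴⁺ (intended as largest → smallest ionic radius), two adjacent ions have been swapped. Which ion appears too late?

Check each adjacent pair. Ga³⁺ and In³⁺ are reversed: both in group 13 with the same charge; Ga³⁺ (period 4) has the smaller radius. No other neighbouring pair contradicts the periodic trends, so In³⁺ is the ion listed too late.

In³⁺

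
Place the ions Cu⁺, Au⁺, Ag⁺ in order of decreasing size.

Au⁺ > Ag⁺ > Cu⁺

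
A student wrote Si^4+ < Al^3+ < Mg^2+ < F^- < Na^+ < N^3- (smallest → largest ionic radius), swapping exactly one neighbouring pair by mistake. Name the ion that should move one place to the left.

Na^+

Check each adjacent pair. F^- and Na^+ are reversed: Na^+ and F^- share 10 electrons; the higher nuclear charge on Na (Z=11) contracts it more, so Na^+ < F^-. No other neighbouring pair contradicts the periodic trends, so Na^+ is the ion listed too late.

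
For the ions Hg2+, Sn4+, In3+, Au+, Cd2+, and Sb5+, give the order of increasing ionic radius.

Sb5+ < Sn4+ < In3+ < Cd2+ < Hg2+ < Au+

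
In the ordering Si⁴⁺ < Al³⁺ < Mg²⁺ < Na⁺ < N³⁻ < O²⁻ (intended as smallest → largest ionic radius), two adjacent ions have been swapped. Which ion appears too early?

Scanning neighbour by neighbour, only N³⁻/O²⁻ violates a trend: both have 10 electrons but Z(O)=8 > Z(N)=7, so O²⁻ should be the smaller of the two. That makes N³⁻ the one sitting a position early relative to where it belongs.

N³⁻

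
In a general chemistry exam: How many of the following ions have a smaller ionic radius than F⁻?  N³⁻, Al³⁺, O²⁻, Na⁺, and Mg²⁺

3

Each ion has 10 electrons. The ranking follows nuclear charge in reverse — greater Z gives a smaller radius. Al³⁺ (Z=13), Mg²⁺ (Z=12), Na⁺ (Z=11), F⁻ (Z=9), O²⁻ (Z=8), N³⁻ (Z=7).
Placing each against F⁻: smaller — Al³⁺, Mg²⁺, Na⁺; larger — O²⁻, N³⁻. That's 3.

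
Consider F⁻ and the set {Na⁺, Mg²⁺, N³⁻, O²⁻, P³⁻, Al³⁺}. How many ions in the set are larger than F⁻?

First list Z and electron count for each: Al³⁺ has 10 e⁻ (Z=13), Mg²⁺ has 10 e⁻ (Z=12), Na⁺ has 10 e⁻ (Z=11), F⁻ has 10 e⁻ (Z=9), O²⁻ has 10 e⁻ (Z=8), N³⁻ has 10 e⁻ (Z=7), P³⁻ has 18 e⁻ (Z=15). Al³⁺ < Mg²⁺ (isoelectronic, higher Z=13 is smaller); Mg²⁺ < Na⁺ (both 10 e⁻, Z=12>11); Na⁺ < F⁻ (isoelectronic, higher Z=11 is smaller); F⁻ < O²⁻ (both 10 e⁻, Z=9>8); O²⁻ < N³⁻ (isoelectronic, higher Z=8 is smaller); N³⁻ < P³⁻ (same group, period 2 vs 3).
Overall: Al³⁺ < Mg²⁺ < Na⁺ < F⁻ < O²⁻ < N³⁻ < P³⁻. F⁻ has 3 below it and 3 above. That's 3.

3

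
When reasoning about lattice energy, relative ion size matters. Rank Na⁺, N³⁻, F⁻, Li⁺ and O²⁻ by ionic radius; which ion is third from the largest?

F⁻

Li⁺ (Z=3, 2 e⁻), Na⁺ (Z=11, 10 e⁻), F⁻ (Z=9, 10 e⁻), O²⁻ (Z=8, 10 e⁻), N³⁻ (Z=7, 10 e⁻). Li⁺ < Na⁺ (same group, period 2 vs 3); Na⁺ < F⁻ (both 10 e⁻, Z=11>9); F⁻ < O²⁻ (both 10 e⁻, Z=9>8); O²⁻ < N³⁻ (both 10 e⁻, Z=8>7).
That gives Li⁺ < Na⁺ < F⁻ < O²⁻ < N³⁻. From the largest end, number 3 is F⁻.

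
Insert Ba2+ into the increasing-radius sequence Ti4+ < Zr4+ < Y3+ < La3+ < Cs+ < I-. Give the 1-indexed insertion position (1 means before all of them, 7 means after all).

Electron counts and nuclear charges: Ti4+: 18 e⁻, Z=22, Zr4+: 36 e⁻, Z=40, Y3+: 36 e⁻, Z=39, La3+: 54 e⁻, Z=57, Ba2+: 54 e⁻, Z=56, Cs+: 54 e⁻, Z=55, I-: 54 e⁻, Z=53. Ti4+ < Zr4+ (same group, 1 shell fewer); Zr4+ < Y3+ (isoelectronic, higher Z=40 is smaller); Y3+ < La3+ (same group, period 5 vs 6); La3+ < Ba2+ (both 54 e⁻, Z=57>56); Ba2+ < Cs+ (both 54 e⁻, Z=56>55); Cs+ < I- (isoelectronic, higher Z=55 is smaller).
Putting Ba2+ in gives Ti4+ < Zr4+ < Y3+ < La3+ < Ba2+ < Cs+ < I-; it lands at slot 5.

5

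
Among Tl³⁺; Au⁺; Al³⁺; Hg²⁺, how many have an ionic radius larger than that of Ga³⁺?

3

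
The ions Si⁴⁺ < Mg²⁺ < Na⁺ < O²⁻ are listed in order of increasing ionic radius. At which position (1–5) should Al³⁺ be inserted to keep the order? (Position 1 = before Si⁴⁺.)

Each ion has 10 electrons. The ranking follows nuclear charge in reverse — greater Z gives a smaller radius. Si⁴⁺ (Z=14), Al³⁺ (Z=13), Mg²⁺ (Z=12), Na⁺ (Z=11), O²⁻ (Z=8).
With Al³⁺ included the full order is Si⁴⁺ < Al³⁺ < Mg²⁺ < Na⁺ < O²⁻, so it takes position 2.

2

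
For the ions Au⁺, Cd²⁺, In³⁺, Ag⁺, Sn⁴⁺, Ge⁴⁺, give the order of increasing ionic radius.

Ge⁴⁺ < Sn⁴⁺ < In³⁺ < Cd²⁺ < Ag⁺ < Au⁺

Tabulating Z and e⁻: Ge⁴⁺ (Z=32, 28 e⁻), Sn⁴⁺ (Z=50, 46 e⁻), In³⁺ (Z=49, 46 e⁻), Cd²⁺ (Z=48, 46 e⁻), Ag⁺ (Z=47, 46 e⁻), Au⁺ (Z=79, 78 e⁻). Ge⁴⁺ < Sn⁴⁺ (same group, 1 shell fewer); Sn⁴⁺ < In³⁺ (isoelectronic, higher Z=50 is smaller); In³⁺ < Cd²⁺ (both 46 e⁻, Z=49>48); Cd²⁺ < Ag⁺ (both 46 e⁻, Z=48>47); Ag⁺ < Au⁺ (same group, 1 shell fewer).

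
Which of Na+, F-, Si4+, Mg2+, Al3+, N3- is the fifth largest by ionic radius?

Al3+

Each ion has 10 electrons. The ranking follows nuclear charge in reverse — greater Z gives a smaller radius. Si4+ (Z=14), Al3+ (Z=13), Mg2+ (Z=12), Na+ (Z=11), F- (Z=9), N3- (Z=7).
Ordering: Si4+ < Al3+ < Mg2+ < Na+ < F- < N3-. The fifth largest is Al3+.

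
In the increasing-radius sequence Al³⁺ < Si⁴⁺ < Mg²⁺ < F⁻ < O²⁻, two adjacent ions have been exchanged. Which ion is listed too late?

Si⁴⁺

Scanning neighbour by neighbour, only Al³⁺/Si⁴⁺ violates a trend: Si⁴⁺ and Al³⁺ share 10 electrons; the higher nuclear charge on Si (Z=14) contracts it more, so Si⁴⁺ < Al³⁺. That makes Si⁴⁺ the one sitting a position late relative to where it belongs.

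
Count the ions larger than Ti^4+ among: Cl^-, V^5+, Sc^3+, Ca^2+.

3

All of these have 18 electrons (isoelectronic). With the same electron cloud, the ion with the most protons pulls it in tightest. Nuclear charges: V^5+ (Z=23), Ti^4+ (Z=22), Sc^3+ (Z=21), Ca^2+ (Z=20), Cl^- (Z=17). Highest Z is smallest.
Relative to Ti^4+, the ions that are larger are Sc^3+, Ca^2+, Cl^-. That's 3.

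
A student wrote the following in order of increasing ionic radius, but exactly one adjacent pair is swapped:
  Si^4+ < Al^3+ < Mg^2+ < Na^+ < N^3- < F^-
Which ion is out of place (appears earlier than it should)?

Scanning neighbour by neighbour, only N^3-/F^- violates a trend: they are isoelectronic (10 e⁻) and F has more protons than N (9 vs 7), making F^- smaller. That makes N^3- the one sitting a position early relative to where it belongs.

N^3-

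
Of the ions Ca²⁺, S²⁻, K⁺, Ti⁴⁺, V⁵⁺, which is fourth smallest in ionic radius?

Each ion has 18 electrons. The ranking follows nuclear charge in reverse — greater Z gives a smaller radius. V⁵⁺ (Z=23), Ti⁴⁺ (Z=22), Ca²⁺ (Z=20), K⁺ (Z=19), S²⁻ (Z=16).
That gives V⁵⁺ < Ti⁴⁺ < Ca²⁺ < K⁺ < S²⁻. From the smallest end, number 4 is K⁺.

K⁺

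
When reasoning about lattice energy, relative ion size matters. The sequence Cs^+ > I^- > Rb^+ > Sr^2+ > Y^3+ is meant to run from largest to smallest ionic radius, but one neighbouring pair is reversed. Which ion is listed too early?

Compare adjacent ions: both have 54 electrons but Z(Cs)=55 > Z(I)=53, so Cs^+ should be the smaller of the two — yet in this decreasing list Cs^+ sits before I^-. Nothing else is reversed, so Cs^+ should move one place to the right.

Cs^+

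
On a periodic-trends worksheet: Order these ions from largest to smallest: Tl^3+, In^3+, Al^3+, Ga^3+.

Tl^3+ > In^3+ > Ga^3+ > Al^3+

All are in the same group with charge +3. Radius grows down the group as n (the outermost shell) increases.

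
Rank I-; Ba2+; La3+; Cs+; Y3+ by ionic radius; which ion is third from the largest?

Tabulating Z and e⁻: Y3+ (Z=39, 36 e⁻), La3+ (Z=57, 54 e⁻), Ba2+ (Z=56, 54 e⁻), Cs+ (Z=55, 54 e⁻), I- (Z=53, 54 e⁻). Y3+ < La3+ (same group, 1 shell fewer); La3+ < Ba2+ (both 54 e⁻, Z=57>56); Ba2+ < Cs+ (both 54 e⁻, Z=56>55); Cs+ < I- (isoelectronic, higher Z=55 is smaller).
Full ascending order: Y3+ < La3+ < Ba2+ < Cs+ < I-. Counting from the largest, position 3 is Ba2+.

Ba2+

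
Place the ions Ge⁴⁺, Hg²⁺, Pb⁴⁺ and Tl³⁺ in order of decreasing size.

Hg²⁺ > Tl³⁺ > Pb⁴⁺ > Ge⁴⁺

Electron counts and nuclear charges: Ge⁴⁺: 28 e⁻, Z=32, Pb⁴⁺: 78 e⁻, Z=82, Tl³⁺: 78 e⁻, Z=81, Hg²⁺: 78 e⁻, Z=80. Ge⁴⁺ < Pb⁴⁺ (same group, 2 shells fewer); Pb⁴⁺ < Tl³⁺ (both 78 e⁻, Z=82>81); Tl³⁺ < Hg²⁺ (isoelectronic, higher Z=81 is smaller).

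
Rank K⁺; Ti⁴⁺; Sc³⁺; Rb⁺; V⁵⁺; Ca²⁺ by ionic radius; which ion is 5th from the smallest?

K⁺

Tabulating Z and e⁻: V⁵⁺ (Z=23, 18 e⁻), Ti⁴⁺ (Z=22, 18 e⁻), Sc³⁺ (Z=21, 18 e⁻), Ca²⁺ (Z=20, 18 e⁻), K⁺ (Z=19, 18 e⁻), Rb⁺ (Z=37, 36 e⁻). V⁵⁺ < Ti⁴⁺ (both 18 e⁻, Z=23>22); Ti⁴⁺ < Sc³⁺ (both 18 e⁻, Z=22>21); Sc³⁺ < Ca²⁺ (isoelectronic, higher Z=21 is smaller); Ca²⁺ < K⁺ (isoelectronic, higher Z=20 is smaller); K⁺ < Rb⁺ (same group, 1 shell fewer).
Full ascending order: V⁵⁺ < Ti⁴⁺ < Sc³⁺ < Ca²⁺ < K⁺ < Rb⁺. Counting from the smallest, position 5 is K⁺.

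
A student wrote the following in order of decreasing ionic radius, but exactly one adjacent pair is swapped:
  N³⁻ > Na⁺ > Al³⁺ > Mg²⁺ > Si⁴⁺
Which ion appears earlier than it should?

Al³⁺

Compare adjacent ions: both have 10 electrons but Z(Al)=13 > Z(Mg)=12, so Al³⁺ should be the smaller of the two — yet in this decreasing list Al³⁺ sits before Mg²⁺. Nothing else is reversed, so Al³⁺ should move one place to the right.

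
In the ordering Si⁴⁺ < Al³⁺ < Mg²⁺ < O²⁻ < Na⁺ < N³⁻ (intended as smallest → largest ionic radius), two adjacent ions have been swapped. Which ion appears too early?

Scanning neighbour by neighbour, only O²⁻/Na⁺ violates a trend: Na⁺ and O²⁻ share 10 electrons; the higher nuclear charge on Na (Z=11) contracts it more, so Na⁺ < O²⁻. That makes O²⁻ the one sitting a position early relative to where it belongs.

O²⁻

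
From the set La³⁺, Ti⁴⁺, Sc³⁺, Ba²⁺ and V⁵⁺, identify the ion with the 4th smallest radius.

Tabulating Z and e⁻: V⁵⁺ (Z=23, 18 e⁻), Ti⁴⁺ (Z=22, 18 e⁻), Sc³⁺ (Z=21, 18 e⁻), La³⁺ (Z=57, 54 e⁻), Ba²⁺ (Z=56, 54 e⁻). V⁵⁺ < Ti⁴⁺ (isoelectronic, higher Z=23 is smaller); Ti⁴⁺ < Sc³⁺ (both 18 e⁻, Z=22>21); Sc³⁺ < La³⁺ (same group, 2 shells fewer); La³⁺ < Ba²⁺ (both 54 e⁻, Z=57>56).
That gives V⁵⁺ < Ti⁴⁺ < Sc³⁺ < La³⁺ < Ba²⁺. From the smallest end, number 4 is La³⁺.

La³⁺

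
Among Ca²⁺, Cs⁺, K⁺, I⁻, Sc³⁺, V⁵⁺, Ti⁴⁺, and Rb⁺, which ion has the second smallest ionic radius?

Work out protons and electrons: V⁵⁺ (Z=23, 18 e⁻), Ti⁴⁺ (Z=22, 18 e⁻), Sc³⁺ (Z=21, 18 e⁻), Ca²⁺ (Z=20, 18 e⁻), K⁺ (Z=19, 18 e⁻), Rb⁺ (Z=37, 36 e⁻), Cs⁺ (Z=55, 54 e⁻), I⁻ (Z=53, 54 e⁻). V⁵⁺ < Ti⁴⁺ (both 18 e⁻, Z=23>22); Ti⁴⁺ < Sc³⁺ (isoelectronic, higher Z=22 is smaller); Sc³⁺ < Ca²⁺ (isoelectronic, higher Z=21 is smaller); Ca²⁺ < K⁺ (both 18 e⁻, Z=20>19); K⁺ < Rb⁺ (same group, period 4 vs 5); Rb⁺ < Cs⁺ (same group, 1 shell fewer); Cs⁺ < I⁻ (both 54 e⁻, Z=55>53).
Full ascending order: V⁵⁺ < Ti⁴⁺ < Sc³⁺ < Ca²⁺ < K⁺ < Rb⁺ < Cs⁺ < I⁻. Counting from the smallest, position 2 is Ti⁴⁺.

Ti⁴⁺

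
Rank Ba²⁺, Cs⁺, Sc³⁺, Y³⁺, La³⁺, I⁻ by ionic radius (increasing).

Sc³⁺: 18 e⁻, Z=21, Y³⁺: 36 e⁻, Z=39, La³⁺: 54 e⁻, Z=57, Ba²⁺: 54 e⁻, Z=56, Cs⁺: 54 e⁻, Z=55, I⁻: 54 e⁻, Z=53. Sc³⁺ < Y³⁺ (same group, period 4 vs 5); Y³⁺ < La³⁺ (same group, 1 shell fewer); La³⁺ < Ba²⁺ (isoelectronic, higher Z=57 is smaller); Ba²⁺ < Cs⁺ (both 54 e⁻, Z=56>55); Cs⁺ < I⁻ (both 54 e⁻, Z=55>53).

Sc³⁺ < Y³⁺ < La³⁺ < Ba²⁺ < Cs⁺ < I⁻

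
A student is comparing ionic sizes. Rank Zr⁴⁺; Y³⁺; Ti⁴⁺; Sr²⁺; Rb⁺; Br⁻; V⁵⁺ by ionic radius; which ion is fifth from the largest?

Zr⁴⁺

Tabulating Z and e⁻: V⁵⁺: 18 e⁻, Z=23, Ti⁴⁺: 18 e⁻, Z=22, Zr⁴⁺: 36 e⁻, Z=40, Y³⁺: 36 e⁻, Z=39, Sr²⁺: 36 e⁻, Z=38, Rb⁺: 36 e⁻, Z=37, Br⁻: 36 e⁻, Z=35. V⁵⁺ < Ti⁴⁺ (isoelectronic, higher Z=23 is smaller); Ti⁴⁺ < Zr⁴⁺ (same group, period 4 vs 5); Zr⁴⁺ < Y³⁺ (both 36 e⁻, Z=40>39); Y³⁺ < Sr²⁺ (both 36 e⁻, Z=39>38); Sr²⁺ < Rb⁺ (isoelectronic, higher Z=38 is smaller); Rb⁺ < Br⁻ (isoelectronic, higher Z=37 is smaller).
Ordering: V⁵⁺ < Ti⁴⁺ < Zr⁴⁺ < Y³⁺ < Sr²⁺ < Rb⁺ < Br⁻. The fifth largest is Zr⁴⁺.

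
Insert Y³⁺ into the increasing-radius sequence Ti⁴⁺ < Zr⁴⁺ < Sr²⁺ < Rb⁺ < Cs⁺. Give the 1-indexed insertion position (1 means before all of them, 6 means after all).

Tabulating Z and e⁻: Ti⁴⁺ (Z=22, 18 e⁻), Zr⁴⁺ (Z=40, 36 e⁻), Y³⁺ (Z=39, 36 e⁻), Sr²⁺ (Z=38, 36 e⁻), Rb⁺ (Z=37, 36 e⁻), Cs⁺ (Z=55, 54 e⁻). Ti⁴⁺ < Zr⁴⁺ (same group, 1 shell fewer); Zr⁴⁺ < Y³⁺ (both 36 e⁻, Z=40>39); Y³⁺ < Sr²⁺ (both 36 e⁻, Z=39>38); Sr²⁺ < Rb⁺ (isoelectronic, higher Z=38 is smaller); Rb⁺ < Cs⁺ (same group, 1 shell fewer).
With Y³⁺ included the full order is Ti⁴⁺ < Zr⁴⁺ < Y³⁺ < Sr²⁺ < Rb⁺ < Cs⁺, so it takes position 3.

3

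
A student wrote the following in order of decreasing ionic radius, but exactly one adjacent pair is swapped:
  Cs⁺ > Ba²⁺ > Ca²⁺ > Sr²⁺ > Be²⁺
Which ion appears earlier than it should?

Scanning neighbour by neighbour, only Ca²⁺/Sr²⁺ violates a trend: both in group 2 with the same charge; Ca²⁺ (period 4) has the smaller radius. That makes Ca²⁺ the one sitting a position early relative to where it belongs.

Ca²⁺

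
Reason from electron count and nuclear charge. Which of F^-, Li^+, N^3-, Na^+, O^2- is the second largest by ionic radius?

Li^+ has 2 e⁻ (Z=3), Na^+ has 10 e⁻ (Z=11), F^- has 10 e⁻ (Z=9), O^2- has 10 e⁻ (Z=8), N^3- has 10 e⁻ (Z=7). Li^+ < Na^+ (same group, period 2 vs 3); Na^+ < F^- (isoelectronic, higher Z=11 is smaller); F^- < O^2- (both 10 e⁻, Z=9>8); O^2- < N^3- (isoelectronic, higher Z=8 is smaller).
Full ascending order: Li^+ < Na^+ < F^- < O^2- < N^3-. Counting from the largest, position 2 is O^2-.

O^2-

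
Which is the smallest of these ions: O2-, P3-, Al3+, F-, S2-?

Al3+ has 10 e⁻ (Z=13), F- has 10 e⁻ (Z=9), O2- has 10 e⁻ (Z=8), S2- has 18 e⁻ (Z=16), P3- has 18 e⁻ (Z=15). Al3+ < F- (isoelectronic, higher Z=13 is smaller); F- < O2- (both 10 e⁻, Z=9>8); O2- < S2- (same group, 1 shell fewer); S2- < P3- (isoelectronic, higher Z=16 is smaller).

Al3+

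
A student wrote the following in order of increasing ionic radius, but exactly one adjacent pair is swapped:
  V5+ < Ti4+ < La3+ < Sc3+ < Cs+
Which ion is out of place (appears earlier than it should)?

The pair La3+, Sc3+ is the wrong way round — same group and charge — period 4 sits above period 6, so Sc3+ is smaller. All other adjacent pairs agree with periodic trends, so La3+ is the misplaced ion.

La3+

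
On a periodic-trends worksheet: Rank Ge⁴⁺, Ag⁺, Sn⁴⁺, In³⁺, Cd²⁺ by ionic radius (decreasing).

Ag⁺ > Cd²⁺ > In³⁺ > Sn⁴⁺ > Ge⁴⁺

Work out protons and electrons: Ge⁴⁺ has 28 e⁻ (Z=32), Sn⁴⁺ has 46 e⁻ (Z=50), In³⁺ has 46 e⁻ (Z=49), Cd²⁺ has 46 e⁻ (Z=48), Ag⁺ has 46 e⁻ (Z=47). Ge⁴⁺ < Sn⁴⁺ (same group, period 4 vs 5); Sn⁴⁺ < In³⁺ (isoelectronic, higher Z=50 is smaller); In³⁺ < Cd²⁺ (both 46 e⁻, Z=49>48); Cd²⁺ < Ag⁺ (isoelectronic, higher Z=48 is smaller).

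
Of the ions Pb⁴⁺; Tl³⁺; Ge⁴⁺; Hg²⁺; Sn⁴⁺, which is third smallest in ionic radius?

Ge⁴⁺ has 28 e⁻ (Z=32), Sn⁴⁺ has 46 e⁻ (Z=50), Pb⁴⁺ has 78 e⁻ (Z=82), Tl³⁺ has 78 e⁻ (Z=81), Hg²⁺ has 78 e⁻ (Z=80). Ge⁴⁺ < Sn⁴⁺ (same group, 1 shell fewer); Sn⁴⁺ < Pb⁴⁺ (same group, period 5 vs 6); Pb⁴⁺ < Tl³⁺ (both 78 e⁻, Z=82>81); Tl³⁺ < Hg²⁺ (both 78 e⁻, Z=81>80).
Ordering: Ge⁴⁺ < Sn⁴⁺ < Pb⁴⁺ < Tl³⁺ < Hg²⁺. The third smallest is Pb⁴⁺.

Pb⁴⁺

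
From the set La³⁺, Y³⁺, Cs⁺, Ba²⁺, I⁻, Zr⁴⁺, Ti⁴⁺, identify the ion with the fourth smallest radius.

La³⁺

First list Z and electron count for each: Ti⁴⁺ has 18 e⁻ (Z=22), Zr⁴⁺ has 36 e⁻ (Z=40), Y³⁺ has 36 e⁻ (Z=39), La³⁺ has 54 e⁻ (Z=57), Ba²⁺ has 54 e⁻ (Z=56), Cs⁺ has 54 e⁻ (Z=55), I⁻ has 54 e⁻ (Z=53). Ti⁴⁺ < Zr⁴⁺ (same group, 1 shell fewer); Zr⁴⁺ < Y³⁺ (both 36 e⁻, Z=40>39); Y³⁺ < La³⁺ (same group, 1 shell fewer); La³⁺ < Ba²⁺ (isoelectronic, higher Z=57 is smaller); Ba²⁺ < Cs⁺ (isoelectronic, higher Z=56 is smaller); Cs⁺ < I⁻ (both 54 e⁻, Z=55>53).
Full ascending order: Ti⁴⁺ < Zr⁴⁺ < Y³⁺ < La³⁺ < Ba²⁺ < Cs⁺ < I⁻. Counting from the smallest, position 4 is La³⁺.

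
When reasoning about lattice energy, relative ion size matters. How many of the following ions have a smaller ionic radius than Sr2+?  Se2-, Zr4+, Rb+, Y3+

These species are isoelectronic with 36 electrons. The only difference is the number of protons: Zr4+ (Z=40), Y3+ (Z=39), Sr2+ (Z=38), Rb+ (Z=37), Se2- (Z=34). The strongest nuclear pull (Zr4+) gives the smallest ion.
Placing each against Sr2+: smaller — Zr4+, Y3+; larger — Rb+, Se2-. That's 2.

2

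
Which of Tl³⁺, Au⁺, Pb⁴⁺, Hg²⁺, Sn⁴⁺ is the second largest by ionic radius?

Hg²⁺

Work out protons and electrons: Sn⁴⁺: 46 e⁻, Z=50, Pb⁴⁺: 78 e⁻, Z=82, Tl³⁺: 78 e⁻, Z=81, Hg²⁺: 78 e⁻, Z=80, Au⁺: 78 e⁻, Z=79. Sn⁴⁺ < Pb⁴⁺ (same group, 1 shell fewer); Pb⁴⁺ < Tl³⁺ (both 78 e⁻, Z=82>81); Tl³⁺ < Hg²⁺ (isoelectronic, higher Z=81 is smaller); Hg²⁺ < Au⁺ (both 78 e⁻, Z=80>79).
Ordering: Sn⁴⁺ < Pb⁴⁺ < Tl³⁺ < Hg²⁺ < Au⁺. The second largest is Hg²⁺.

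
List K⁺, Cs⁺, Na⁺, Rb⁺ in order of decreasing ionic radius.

Cs⁺ > Rb⁺ > K⁺ > Na⁺

These ions sit in one column with identical charge. Each step down the periodic table adds a principal shell, increasing the radius.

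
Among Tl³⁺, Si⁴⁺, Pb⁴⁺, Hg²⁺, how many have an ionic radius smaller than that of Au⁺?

Electron counts and nuclear charges: Si⁴⁺ has 10 e⁻ (Z=14), Pb⁴⁺ has 78 e⁻ (Z=82), Tl³⁺ has 78 e⁻ (Z=81), Hg²⁺ has 78 e⁻ (Z=80), Au⁺ has 78 e⁻ (Z=79). Si⁴⁺ < Pb⁴⁺ (same group, 3 shells fewer); Pb⁴⁺ < Tl³⁺ (isoelectronic, higher Z=82 is smaller); Tl³⁺ < Hg²⁺ (both 78 e⁻, Z=81>80); Hg²⁺ < Au⁺ (isoelectronic, higher Z=80 is smaller).
Relative to Au⁺, the ions that are smaller are Si⁴⁺, Pb⁴⁺, Tl³⁺, Hg²⁺. That's 4.

4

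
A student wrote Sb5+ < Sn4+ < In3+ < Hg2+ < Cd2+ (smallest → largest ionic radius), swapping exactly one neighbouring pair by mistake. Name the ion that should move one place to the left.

Compare adjacent ions: Cd2+ and Hg2+ are in one column with the same charge; the lighter period-5 ion has one fewer shell and is smaller — yet in this increasing list Hg2+ sits before Cd2+. Nothing else is reversed, so Cd2+ should move one place to the left.

Cd2+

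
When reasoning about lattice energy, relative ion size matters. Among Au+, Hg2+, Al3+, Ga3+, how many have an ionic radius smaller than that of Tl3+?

Tabulating Z and e⁻: Al3+ (Z=13, 10 e⁻), Ga3+ (Z=31, 28 e⁻), Tl3+ (Z=81, 78 e⁻), Hg2+ (Z=80, 78 e⁻), Au+ (Z=79, 78 e⁻). Al3+ < Ga3+ (same group, 1 shell fewer); Ga3+ < Tl3+ (same group, 2 shells fewer); Tl3+ < Hg2+ (isoelectronic, higher Z=81 is smaller); Hg2+ < Au+ (isoelectronic, higher Z=80 is smaller).
Placing each against Tl3+: smaller — Al3+, Ga3+; larger — Hg2+, Au+. That's 2.

2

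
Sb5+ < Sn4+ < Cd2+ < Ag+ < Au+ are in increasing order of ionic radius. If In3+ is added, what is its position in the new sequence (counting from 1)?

3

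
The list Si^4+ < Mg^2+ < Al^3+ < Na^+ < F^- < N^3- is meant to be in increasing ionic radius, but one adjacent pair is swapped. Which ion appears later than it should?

Al^3+

The pair Mg^2+, Al^3+ is the wrong way round — they are isoelectronic (10 e⁻) and Al has more protons than Mg (13 vs 12), making Al^3+ smaller. All other adjacent pairs agree with periodic trends, so Al^3+ is the misplaced ion.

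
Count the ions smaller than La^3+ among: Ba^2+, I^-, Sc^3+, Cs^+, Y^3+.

2

Work out protons and electrons: Sc^3+ (Z=21, 18 e⁻), Y^3+ (Z=39, 36 e⁻), La^3+ (Z=57, 54 e⁻), Ba^2+ (Z=56, 54 e⁻), Cs^+ (Z=55, 54 e⁻), I^- (Z=53, 54 e⁻). Sc^3+ < Y^3+ (same group, 1 shell fewer); Y^3+ < La^3+ (same group, 1 shell fewer); La^3+ < Ba^2+ (isoelectronic, higher Z=57 is smaller); Ba^2+ < Cs^+ (both 54 e⁻, Z=56>55); Cs^+ < I^- (isoelectronic, higher Z=55 is smaller).
Relative to La^3+, the ions that are smaller are Sc^3+, Y^3+. Count: 2.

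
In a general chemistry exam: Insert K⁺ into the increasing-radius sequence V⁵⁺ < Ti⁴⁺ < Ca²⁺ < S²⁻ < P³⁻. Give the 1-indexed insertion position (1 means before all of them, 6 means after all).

All of these have 18 electrons (isoelectronic). With the same electron cloud, the ion with the most protons pulls it in tightest. Nuclear charges: V⁵⁺ (Z=23), Ti⁴⁺ (Z=22), Ca²⁺ (Z=20), K⁺ (Z=19), S²⁻ (Z=16), P³⁻ (Z=15). Highest Z is smallest.
Putting K⁺ in gives V⁵⁺ < Ti⁴⁺ < Ca²⁺ < K⁺ < S²⁻ < P³⁻; it lands at slot 4.

4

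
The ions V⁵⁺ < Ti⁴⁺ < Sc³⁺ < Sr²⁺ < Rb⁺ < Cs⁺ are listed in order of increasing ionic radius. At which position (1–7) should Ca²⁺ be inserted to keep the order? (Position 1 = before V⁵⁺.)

4

Tabulating Z and e⁻: V⁵⁺ (Z=23, 18 e⁻), Ti⁴⁺ (Z=22, 18 e⁻), Sc³⁺ (Z=21, 18 e⁻), Ca²⁺ (Z=20, 18 e⁻), Sr²⁺ (Z=38, 36 e⁻), Rb⁺ (Z=37, 36 e⁻), Cs⁺ (Z=55, 54 e⁻). V⁵⁺ < Ti⁴⁺ (isoelectronic, higher Z=23 is smaller); Ti⁴⁺ < Sc³⁺ (both 18 e⁻, Z=22>21); Sc³⁺ < Ca²⁺ (both 18 e⁻, Z=21>20); Ca²⁺ < Sr²⁺ (same group, 1 shell fewer); Sr²⁺ < Rb⁺ (both 36 e⁻, Z=38>37); Rb⁺ < Cs⁺ (same group, 1 shell fewer).
With Ca²⁺ included the full order is V⁵⁺ < Ti⁴⁺ < Sc³⁺ < Ca²⁺ < Sr²⁺ < Rb⁺ < Cs⁺, so it takes position 4.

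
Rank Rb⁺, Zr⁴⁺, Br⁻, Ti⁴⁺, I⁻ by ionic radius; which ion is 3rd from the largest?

First list Z and electron count for each: Ti⁴⁺: 18 e⁻, Z=22, Zr⁴⁺: 36 e⁻, Z=40, Rb⁺: 36 e⁻, Z=37, Br⁻: 36 e⁻, Z=35, I⁻: 54 e⁻, Z=53. Ti⁴⁺ < Zr⁴⁺ (same group, period 4 vs 5); Zr⁴⁺ < Rb⁺ (isoelectronic, higher Z=40 is smaller); Rb⁺ < Br⁻ (both 36 e⁻, Z=37>35); Br⁻ < I⁻ (same group, 1 shell fewer).
That gives Ti⁴⁺ < Zr⁴⁺ < Rb⁺ < Br⁻ < I⁻. From the largest end, number 3 is Rb⁺.

Rb⁺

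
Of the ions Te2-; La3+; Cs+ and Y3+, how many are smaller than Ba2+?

Electron counts and nuclear charges: Y3+ (Z=39, 36 e⁻), La3+ (Z=57, 54 e⁻), Ba2+ (Z=56, 54 e⁻), Cs+ (Z=55, 54 e⁻), Te2- (Z=52, 54 e⁻). Y3+ < La3+ (same group, period 5 vs 6); La3+ < Ba2+ (both 54 e⁻, Z=57>56); Ba2+ < Cs+ (isoelectronic, higher Z=56 is smaller); Cs+ < Te2- (isoelectronic, higher Z=55 is smaller).
Placing each against Ba2+: smaller — Y3+, La3+; larger — Cs+, Te2-. That's 2.

2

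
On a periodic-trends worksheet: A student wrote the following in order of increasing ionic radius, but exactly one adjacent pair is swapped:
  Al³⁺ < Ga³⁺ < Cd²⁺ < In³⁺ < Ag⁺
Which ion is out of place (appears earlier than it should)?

Scanning neighbour by neighbour, only Cd²⁺/In³⁺ violates a trend: they are isoelectronic (46 e⁻) and In has more protons than Cd (49 vs 48), making In³⁺ smaller. That makes Cd²⁺ the one sitting a position early relative to where it belongs.

Cd²⁺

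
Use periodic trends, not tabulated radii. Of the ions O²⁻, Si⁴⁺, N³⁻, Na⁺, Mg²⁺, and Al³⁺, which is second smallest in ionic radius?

Al³⁺

Isoelectronic series (10 e⁻ each). Size is set by nuclear charge: more protons means a smaller ion. Si⁴⁺ (Z=14), Al³⁺ (Z=13), Mg²⁺ (Z=12), Na⁺ (Z=11), O²⁻ (Z=8), N³⁻ (Z=7).
So the order is Si⁴⁺ < Al³⁺ < Mg²⁺ < Na⁺ < O²⁻ < N³⁻; the 2nd-smallest ion is Al³⁺.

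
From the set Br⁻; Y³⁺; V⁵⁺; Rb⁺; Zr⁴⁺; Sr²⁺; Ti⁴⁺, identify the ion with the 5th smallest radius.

Sr²⁺

Work out protons and electrons: V⁵⁺ (Z=23, 18 e⁻), Ti⁴⁺ (Z=22, 18 e⁻), Zr⁴⁺ (Z=40, 36 e⁻), Y³⁺ (Z=39, 36 e⁻), Sr²⁺ (Z=38, 36 e⁻), Rb⁺ (Z=37, 36 e⁻), Br⁻ (Z=35, 36 e⁻). V⁵⁺ < Ti⁴⁺ (isoelectronic, higher Z=23 is smaller); Ti⁴⁺ < Zr⁴⁺ (same group, period 4 vs 5); Zr⁴⁺ < Y³⁺ (isoelectronic, higher Z=40 is smaller); Y³⁺ < Sr²⁺ (both 36 e⁻, Z=39>38); Sr²⁺ < Rb⁺ (isoelectronic, higher Z=38 is smaller); Rb⁺ < Br⁻ (both 36 e⁻, Z=37>35).
So the order is V⁵⁺ < Ti⁴⁺ < Zr⁴⁺ < Y³⁺ < Sr²⁺ < Rb⁺ < Br⁻; the 5th-smallest ion is Sr²⁺.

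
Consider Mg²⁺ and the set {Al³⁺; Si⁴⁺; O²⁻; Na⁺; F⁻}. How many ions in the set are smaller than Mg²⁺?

Each ion has 10 electrons. The ranking follows nuclear charge in reverse — greater Z gives a smaller radius. Si⁴⁺ (Z=14), Al³⁺ (Z=13), Mg²⁺ (Z=12), Na⁺ (Z=11), F⁻ (Z=9), O²⁻ (Z=8).
Ordering all of them (including Mg²⁺) by radius gives Si⁴⁺ < Al³⁺ < Mg²⁺ < Na⁺ < F⁻ < O²⁻. That's 2.

2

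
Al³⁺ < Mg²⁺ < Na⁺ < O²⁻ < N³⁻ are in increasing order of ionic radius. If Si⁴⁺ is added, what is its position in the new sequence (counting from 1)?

These species are isoelectronic with 10 electrons. The only difference is the number of protons: Si⁴⁺ (Z=14), Al³⁺ (Z=13), Mg²⁺ (Z=12), Na⁺ (Z=11), O²⁻ (Z=8), N³⁻ (Z=7). The strongest nuclear pull (Si⁴⁺) gives the smallest ion.
Merged order: Si⁴⁺ < Al³⁺ < Mg²⁺ < Na⁺ < O²⁻ < N³⁻ — Si⁴⁺ is number 1.

1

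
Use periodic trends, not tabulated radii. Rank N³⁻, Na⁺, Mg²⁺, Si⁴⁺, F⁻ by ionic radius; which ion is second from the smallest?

All of these have 10 electrons (isoelectronic). With the same electron cloud, the ion with the most protons pulls it in tightest. Nuclear charges: Si⁴⁺ (Z=14), Mg²⁺ (Z=12), Na⁺ (Z=11), F⁻ (Z=9), N³⁻ (Z=7). Highest Z is smallest.
So the order is Si⁴⁺ < Mg²⁺ < Na⁺ < F⁻ < N³⁻; the 2nd-smallest ion is Mg²⁺.

Mg²⁺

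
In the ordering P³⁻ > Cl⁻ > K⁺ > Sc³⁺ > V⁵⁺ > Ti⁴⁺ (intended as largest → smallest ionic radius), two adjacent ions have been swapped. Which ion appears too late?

Scanning neighbour by neighbour, only V⁵⁺/Ti⁴⁺ violates a trend: they are isoelectronic (18 e⁻) and V has more protons than Ti (23 vs 22), making V⁵⁺ smaller. That makes Ti⁴⁺ the one sitting a position late relative to where it belongs.

Ti⁴⁺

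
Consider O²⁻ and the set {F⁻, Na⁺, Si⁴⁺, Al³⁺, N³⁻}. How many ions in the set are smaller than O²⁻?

4

Isoelectronic series (10 e⁻ each). Size is set by nuclear charge: more protons means a smaller ion. Si⁴⁺ (Z=14), Al³⁺ (Z=13), Na⁺ (Z=11), F⁻ (Z=9), O²⁻ (Z=8), N³⁻ (Z=7).
Placing each against O²⁻: smaller — Si⁴⁺, Al³⁺, Na⁺, F⁻; larger — N³⁻. That's 4.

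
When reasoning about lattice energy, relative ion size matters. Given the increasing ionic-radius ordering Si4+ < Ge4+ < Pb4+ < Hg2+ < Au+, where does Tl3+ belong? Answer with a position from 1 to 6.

Work out protons and electrons: Si4+ has 10 e⁻ (Z=14), Ge4+ has 28 e⁻ (Z=32), Pb4+ has 78 e⁻ (Z=82), Tl3+ has 78 e⁻ (Z=81), Hg2+ has 78 e⁻ (Z=80), Au+ has 78 e⁻ (Z=79). Si4+ < Ge4+ (same group, 1 shell fewer); Ge4+ < Pb4+ (same group, 2 shells fewer); Pb4+ < Tl3+ (both 78 e⁻, Z=82>81); Tl3+ < Hg2+ (isoelectronic, higher Z=81 is smaller); Hg2+ < Au+ (both 78 e⁻, Z=80>79).
Merged order: Si4+ < Ge4+ < Pb4+ < Tl3+ < Hg2+ < Au+ — Tl3+ is number 4.

4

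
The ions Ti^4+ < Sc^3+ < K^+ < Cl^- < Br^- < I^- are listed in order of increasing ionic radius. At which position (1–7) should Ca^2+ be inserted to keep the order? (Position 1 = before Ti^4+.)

3

Ti^4+ has 18 e⁻ (Z=22), Sc^3+ has 18 e⁻ (Z=21), Ca^2+ has 18 e⁻ (Z=20), K^+ has 18 e⁻ (Z=19), Cl^- has 18 e⁻ (Z=17), Br^- has 36 e⁻ (Z=35), I^- has 54 e⁻ (Z=53). Ti^4+ < Sc^3+ (both 18 e⁻, Z=22>21); Sc^3+ < Ca^2+ (both 18 e⁻, Z=21>20); Ca^2+ < K^+ (isoelectronic, higher Z=20 is smaller); K^+ < Cl^- (both 18 e⁻, Z=19>17); Cl^- < Br^- (same group, 1 shell fewer); Br^- < I^- (same group, period 4 vs 5).
The complete sequence is Ti^4+ < Sc^3+ < Ca^2+ < K^+ < Cl^- < Br^- < I^-. Ca^2+ sits at position 3.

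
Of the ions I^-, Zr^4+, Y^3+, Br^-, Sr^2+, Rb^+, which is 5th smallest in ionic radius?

Electron counts and nuclear charges: Zr^4+ has 36 e⁻ (Z=40), Y^3+ has 36 e⁻ (Z=39), Sr^2+ has 36 e⁻ (Z=38), Rb^+ has 36 e⁻ (Z=37), Br^- has 36 e⁻ (Z=35), I^- has 54 e⁻ (Z=53). Zr^4+ < Y^3+ (isoelectronic, higher Z=40 is smaller); Y^3+ < Sr^2+ (isoelectronic, higher Z=39 is smaller); Sr^2+ < Rb^+ (isoelectronic, higher Z=38 is smaller); Rb^+ < Br^- (isoelectronic, higher Z=37 is smaller); Br^- < I^- (same group, 1 shell fewer).
Full ascending order: Zr^4+ < Y^3+ < Sr^2+ < Rb^+ < Br^- < I^-. Counting from the smallest, position 5 is Br^-.

Br^-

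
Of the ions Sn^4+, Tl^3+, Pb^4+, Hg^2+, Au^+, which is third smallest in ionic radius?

Tabulating Z and e⁻: Sn^4+ (Z=50, 46 e⁻), Pb^4+ (Z=82, 78 e⁻), Tl^3+ (Z=81, 78 e⁻), Hg^2+ (Z=80, 78 e⁻), Au^+ (Z=79, 78 e⁻). Sn^4+ < Pb^4+ (same group, period 5 vs 6); Pb^4+ < Tl^3+ (both 78 e⁻, Z=82>81); Tl^3+ < Hg^2+ (isoelectronic, higher Z=81 is smaller); Hg^2+ < Au^+ (isoelectronic, higher Z=80 is smaller).
Ordering: Sn^4+ < Pb^4+ < Tl^3+ < Hg^2+ < Au^+. The third smallest is Tl^3+.

Tl^3+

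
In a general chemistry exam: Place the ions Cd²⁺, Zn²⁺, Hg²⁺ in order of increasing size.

Same group, same charge. Going down the group adds an extra shell of electrons, so the ion gets larger: Zn²⁺ is highest in the group and smallest.

Zn²⁺ < Cd²⁺ < Hg²⁺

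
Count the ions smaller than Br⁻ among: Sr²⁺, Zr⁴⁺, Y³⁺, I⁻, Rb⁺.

4

Zr⁴⁺: 36 e⁻, Z=40, Y³⁺: 36 e⁻, Z=39, Sr²⁺: 36 e⁻, Z=38, Rb⁺: 36 e⁻, Z=37, Br⁻: 36 e⁻, Z=35, I⁻: 54 e⁻, Z=53. Zr⁴⁺ < Y³⁺ (both 36 e⁻, Z=40>39); Y³⁺ < Sr²⁺ (isoelectronic, higher Z=39 is smaller); Sr²⁺ < Rb⁺ (both 36 e⁻, Z=38>37); Rb⁺ < Br⁻ (both 36 e⁻, Z=37>35); Br⁻ < I⁻ (same group, 1 shell fewer).
Relative to Br⁻, the ions that are smaller are Zr⁴⁺, Y³⁺, Sr²⁺, Rb⁺. That's 4.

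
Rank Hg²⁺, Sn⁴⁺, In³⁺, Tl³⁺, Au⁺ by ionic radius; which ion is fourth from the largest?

In³⁺

Sn⁴⁺ has 46 e⁻ (Z=50), In³⁺ has 46 e⁻ (Z=49), Tl³⁺ has 78 e⁻ (Z=81), Hg²⁺ has 78 e⁻ (Z=80), Au⁺ has 78 e⁻ (Z=79). Sn⁴⁺ < In³⁺ (both 46 e⁻, Z=50>49); In³⁺ < Tl³⁺ (same group, 1 shell fewer); Tl³⁺ < Hg²⁺ (isoelectronic, higher Z=81 is smaller); Hg²⁺ < Au⁺ (both 78 e⁻, Z=80>79).
So the order is Sn⁴⁺ < In³⁺ < Tl³⁺ < Hg²⁺ < Au⁺; the 4th-largest ion is In³⁺.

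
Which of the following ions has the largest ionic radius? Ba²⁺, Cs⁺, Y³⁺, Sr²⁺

Cs⁺

Y³⁺ has 36 e⁻ (Z=39), Sr²⁺ has 36 e⁻ (Z=38), Ba²⁺ has 54 e⁻ (Z=56), Cs⁺ has 54 e⁻ (Z=55). Y³⁺ < Sr²⁺ (isoelectronic, higher Z=39 is smaller); Sr²⁺ < Ba²⁺ (same group, period 5 vs 6); Ba²⁺ < Cs⁺ (isoelectronic, higher Z=56 is smaller).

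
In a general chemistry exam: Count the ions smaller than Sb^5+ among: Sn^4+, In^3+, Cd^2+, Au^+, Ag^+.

First list Z and electron count for each: Sb^5+ (Z=51, 46 e⁻), Sn^4+ (Z=50, 46 e⁻), In^3+ (Z=49, 46 e⁻), Cd^2+ (Z=48, 46 e⁻), Ag^+ (Z=47, 46 e⁻), Au^+ (Z=79, 78 e⁻). Sb^5+ < Sn^4+ (isoelectronic, higher Z=51 is smaller); Sn^4+ < In^3+ (both 46 e⁻, Z=50>49); In^3+ < Cd^2+ (both 46 e⁻, Z=49>48); Cd^2+ < Ag^+ (both 46 e⁻, Z=48>47); Ag^+ < Au^+ (same group, 1 shell fewer).
Relative to Sb^5+, the ions that are smaller are none. So 0 are smaller.

0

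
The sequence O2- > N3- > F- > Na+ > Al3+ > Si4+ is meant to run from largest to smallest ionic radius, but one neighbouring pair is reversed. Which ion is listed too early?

Compare adjacent ions: O2- and N3- share 10 electrons; the higher nuclear charge on O (Z=8) contracts it more, so O2- < N3- — yet in this decreasing list O2- sits before N3-. Nothing else is reversed, so O2- should move one place to the right.

O2-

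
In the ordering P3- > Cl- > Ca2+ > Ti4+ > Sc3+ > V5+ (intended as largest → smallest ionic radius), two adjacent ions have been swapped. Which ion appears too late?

Scanning neighbour by neighbour, only Ti4+/Sc3+ violates a trend: they are isoelectronic (18 e⁻) and Ti has more protons than Sc (22 vs 21), making Ti4+ smaller. That makes Sc3+ the one sitting a position late relative to where it belongs.

Sc3+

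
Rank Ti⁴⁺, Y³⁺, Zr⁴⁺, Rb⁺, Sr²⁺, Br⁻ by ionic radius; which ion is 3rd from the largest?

Sr²⁺

Ti⁴⁺: 18 e⁻, Z=22, Zr⁴⁺: 36 e⁻, Z=40, Y³⁺: 36 e⁻, Z=39, Sr²⁺: 36 e⁻, Z=38, Rb⁺: 36 e⁻, Z=37, Br⁻: 36 e⁻, Z=35. Ti⁴⁺ < Zr⁴⁺ (same group, 1 shell fewer); Zr⁴⁺ < Y³⁺ (isoelectronic, higher Z=40 is smaller); Y³⁺ < Sr²⁺ (isoelectronic, higher Z=39 is smaller); Sr²⁺ < Rb⁺ (isoelectronic, higher Z=38 is smaller); Rb⁺ < Br⁻ (both 36 e⁻, Z=37>35).
So the order is Ti⁴⁺ < Zr⁴⁺ < Y³⁺ < Sr²⁺ < Rb⁺ < Br⁻; the 3rd-largest ion is Sr²⁺.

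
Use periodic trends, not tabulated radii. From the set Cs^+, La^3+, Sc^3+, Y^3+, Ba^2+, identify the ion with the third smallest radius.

Sc^3+ (Z=21, 18 e⁻), Y^3+ (Z=39, 36 e⁻), La^3+ (Z=57, 54 e⁻), Ba^2+ (Z=56, 54 e⁻), Cs^+ (Z=55, 54 e⁻). Sc^3+ < Y^3+ (same group, 1 shell fewer); Y^3+ < La^3+ (same group, period 5 vs 6); La^3+ < Ba^2+ (isoelectronic, higher Z=57 is smaller); Ba^2+ < Cs^+ (isoelectronic, higher Z=56 is smaller).
Ordering: Sc^3+ < Y^3+ < La^3+ < Ba^2+ < Cs^+. The third smallest is La^3+.

La^3+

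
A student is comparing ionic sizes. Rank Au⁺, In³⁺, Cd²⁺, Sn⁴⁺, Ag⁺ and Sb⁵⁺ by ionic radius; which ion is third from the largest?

Cd²⁺

Tabulating Z and e⁻: Sb⁵⁺ (Z=51, 46 e⁻), Sn⁴⁺ (Z=50, 46 e⁻), In³⁺ (Z=49, 46 e⁻), Cd²⁺ (Z=48, 46 e⁻), Ag⁺ (Z=47, 46 e⁻), Au⁺ (Z=79, 78 e⁻). Sb⁵⁺ < Sn⁴⁺ (both 46 e⁻, Z=51>50); Sn⁴⁺ < In³⁺ (isoelectronic, higher Z=50 is smaller); In³⁺ < Cd²⁺ (both 46 e⁻, Z=49>48); Cd²⁺ < Ag⁺ (both 46 e⁻, Z=48>47); Ag⁺ < Au⁺ (same group, 1 shell fewer).
So the order is Sb⁵⁺ < Sn⁴⁺ < In³⁺ < Cd²⁺ < Ag⁺ < Au⁺; the 3rd-largest ion is Cd²⁺.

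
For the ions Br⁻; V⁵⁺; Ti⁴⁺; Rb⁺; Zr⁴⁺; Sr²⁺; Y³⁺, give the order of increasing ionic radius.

V⁵⁺ < Ti⁴⁺ < Zr⁴⁺ < Y³⁺ < Sr²⁺ < Rb⁺ < Br⁻

Work out protons and electrons: V⁵⁺ (Z=23, 18 e⁻), Ti⁴⁺ (Z=22, 18 e⁻), Zr⁴⁺ (Z=40, 36 e⁻), Y³⁺ (Z=39, 36 e⁻), Sr²⁺ (Z=38, 36 e⁻), Rb⁺ (Z=37, 36 e⁻), Br⁻ (Z=35, 36 e⁻). V⁵⁺ < Ti⁴⁺ (both 18 e⁻, Z=23>22); Ti⁴⁺ < Zr⁴⁺ (same group, period 4 vs 5); Zr⁴⁺ < Y³⁺ (isoelectronic, higher Z=40 is smaller); Y³⁺ < Sr²⁺ (both 36 e⁻, Z=39>38); Sr²⁺ < Rb⁺ (isoelectronic, higher Z=38 is smaller); Rb⁺ < Br⁻ (both 36 e⁻, Z=37>35).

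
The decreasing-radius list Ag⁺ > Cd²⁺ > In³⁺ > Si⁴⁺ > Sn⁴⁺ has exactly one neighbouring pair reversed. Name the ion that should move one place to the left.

Sn⁴⁺

Check each adjacent pair. Si⁴⁺ and Sn⁴⁺ are reversed: Si⁴⁺ and Sn⁴⁺ are in one column with the same charge; the lighter period-3 ion has 2 fewer shells and is smaller. No other neighbouring pair contradicts the periodic trends, so Sn⁴⁺ is the ion listed too late.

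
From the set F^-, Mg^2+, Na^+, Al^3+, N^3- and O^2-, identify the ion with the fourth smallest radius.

F^-

All of these have 10 electrons (isoelectronic). With the same electron cloud, the ion with the most protons pulls it in tightest. Nuclear charges: Al^3+ (Z=13), Mg^2+ (Z=12), Na^+ (Z=11), F^- (Z=9), O^2- (Z=8), N^3- (Z=7). Highest Z is smallest.
Full ascending order: Al^3+ < Mg^2+ < Na^+ < F^- < O^2- < N^3-. Counting from the smallest, position 4 is F^-.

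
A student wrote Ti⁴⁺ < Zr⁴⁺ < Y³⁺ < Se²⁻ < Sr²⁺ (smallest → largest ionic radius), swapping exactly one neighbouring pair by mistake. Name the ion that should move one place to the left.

Sr²⁺

The pair Se²⁻, Sr²⁺ is the wrong way round — Sr²⁺ and Se²⁻ share 36 electrons; the higher nuclear charge on Sr (Z=38) contracts it more, so Sr²⁺ < Se²⁻. All other adjacent pairs agree with periodic trends, so Sr²⁺ is the misplaced ion.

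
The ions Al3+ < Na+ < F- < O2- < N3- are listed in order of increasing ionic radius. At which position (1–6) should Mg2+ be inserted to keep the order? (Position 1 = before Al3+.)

2

These species are isoelectronic with 10 electrons. The only difference is the number of protons: Al3+ (Z=13), Mg2+ (Z=12), Na+ (Z=11), F- (Z=9), O2- (Z=8), N3- (Z=7). The strongest nuclear pull (Al3+) gives the smallest ion.
The complete sequence is Al3+ < Mg2+ < Na+ < F- < O2- < N3-. Mg2+ sits at position 2.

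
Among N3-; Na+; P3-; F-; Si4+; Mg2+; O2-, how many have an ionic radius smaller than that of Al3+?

Work out protons and electrons: Si4+: 10 e⁻, Z=14, Al3+: 10 e⁻, Z=13, Mg2+: 10 e⁻, Z=12, Na+: 10 e⁻, Z=11, F-: 10 e⁻, Z=9, O2-: 10 e⁻, Z=8, N3-: 10 e⁻, Z=7, P3-: 18 e⁻, Z=15. Si4+ < Al3+ (isoelectronic, higher Z=14 is smaller); Al3+ < Mg2+ (isoelectronic, higher Z=13 is smaller); Mg2+ < Na+ (both 10 e⁻, Z=12>11); Na+ < F- (isoelectronic, higher Z=11 is smaller); F- < O2- (both 10 e⁻, Z=9>8); O2- < N3- (both 10 e⁻, Z=8>7); N3- < P3- (same group, 1 shell fewer).
Overall: Si4+ < Al3+ < Mg2+ < Na+ < F- < O2- < N3- < P3-. Al3+ has 1 below it and 6 above. Count: 1.

1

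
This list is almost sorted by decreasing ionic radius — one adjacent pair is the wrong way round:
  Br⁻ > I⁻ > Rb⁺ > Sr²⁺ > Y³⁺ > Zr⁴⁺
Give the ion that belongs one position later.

Check each adjacent pair. Br⁻ and I⁻ are reversed: both in group 17 with the same charge; Br⁻ (period 4) has the smaller radius. No other neighbouring pair contradicts the periodic trends, so Br⁻ is the ion listed too early.

Br⁻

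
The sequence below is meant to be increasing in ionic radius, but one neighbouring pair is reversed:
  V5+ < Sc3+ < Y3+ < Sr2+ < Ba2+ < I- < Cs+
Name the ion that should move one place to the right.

The pair I-, Cs+ is the wrong way round — both have 54 electrons but Z(Cs)=55 > Z(I)=53, so Cs+ should be the smaller of the two. All other adjacent pairs agree with periodic trends, so I- is the misplaced ion.

I-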